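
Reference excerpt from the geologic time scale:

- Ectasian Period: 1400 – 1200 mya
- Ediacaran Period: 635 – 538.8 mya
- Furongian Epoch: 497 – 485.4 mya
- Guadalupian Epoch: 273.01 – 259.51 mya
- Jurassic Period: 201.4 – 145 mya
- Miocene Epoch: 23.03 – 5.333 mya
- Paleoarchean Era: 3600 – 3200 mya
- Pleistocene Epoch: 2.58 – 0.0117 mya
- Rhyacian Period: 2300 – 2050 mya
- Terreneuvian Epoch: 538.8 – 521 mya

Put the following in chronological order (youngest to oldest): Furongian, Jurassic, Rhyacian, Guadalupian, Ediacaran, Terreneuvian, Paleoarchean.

Read off each span (Ma): Furongian 497–485.4; Jurassic 201.4–145; Rhyacian 2300–2050; Guadalupian 273.01–259.51; Ediacaran 635–538.8; Terreneuvian 538.8–521; Paleoarchean 3600–3200.
Larger Ma is older, so oldest→youngest is Paleoarchean, Rhyacian, Ediacaran, Terreneuvian, Furongian, Guadalupian, Jurassic; reverse it for youngest→oldest.

Jurassic, Guadalupian, Furongian, Terreneuvian, Ediacaran, Rhyacian, Paleoarchean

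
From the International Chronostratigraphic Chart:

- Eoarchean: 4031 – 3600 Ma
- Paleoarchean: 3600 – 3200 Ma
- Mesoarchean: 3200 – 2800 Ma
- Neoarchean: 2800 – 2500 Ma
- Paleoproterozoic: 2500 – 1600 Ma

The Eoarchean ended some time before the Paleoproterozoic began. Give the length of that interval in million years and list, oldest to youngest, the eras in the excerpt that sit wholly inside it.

1100 million years; Paleoarchean, Mesoarchean, Neoarchean

End of Eoarchean = 3600 Ma; start of Paleoproterozoic = 2500 Ma.
Gap = 3600 − 2500 = 1100 Myr.
Eras wholly inside 3600–2500 Ma: Paleoarchean (3600–3200), Mesoarchean (3200–2800), Neoarchean (2800–2500).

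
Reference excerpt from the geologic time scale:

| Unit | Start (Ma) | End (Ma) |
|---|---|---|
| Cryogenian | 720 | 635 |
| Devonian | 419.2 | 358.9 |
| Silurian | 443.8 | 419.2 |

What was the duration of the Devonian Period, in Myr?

419.2 − 358.9 = 60.3 million years.

60.3 million years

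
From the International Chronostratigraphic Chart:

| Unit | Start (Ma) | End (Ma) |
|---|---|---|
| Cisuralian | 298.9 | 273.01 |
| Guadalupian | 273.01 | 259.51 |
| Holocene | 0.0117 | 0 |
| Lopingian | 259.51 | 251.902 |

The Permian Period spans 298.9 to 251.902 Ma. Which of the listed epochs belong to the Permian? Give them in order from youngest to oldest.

Lopingian, Guadalupian, Cisuralian

Epochs with both bounds inside 298.9–251.902 Ma: Lopingian (259.51–251.902), Guadalupian (273.01–259.51), Cisuralian (298.9–273.01).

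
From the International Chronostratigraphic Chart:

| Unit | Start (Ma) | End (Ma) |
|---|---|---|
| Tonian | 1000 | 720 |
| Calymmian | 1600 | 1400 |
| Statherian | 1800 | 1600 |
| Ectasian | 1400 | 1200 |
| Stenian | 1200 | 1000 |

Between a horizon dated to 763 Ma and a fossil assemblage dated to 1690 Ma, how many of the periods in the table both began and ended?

The older date is 1690 Ma and the younger is 763 Ma.
Periods with start < 1690 and end > 763 Ma: Calymmian (1600–1400), Ectasian (1400–1200), Stenian (1200–1000).
That is 3 complete periods.

3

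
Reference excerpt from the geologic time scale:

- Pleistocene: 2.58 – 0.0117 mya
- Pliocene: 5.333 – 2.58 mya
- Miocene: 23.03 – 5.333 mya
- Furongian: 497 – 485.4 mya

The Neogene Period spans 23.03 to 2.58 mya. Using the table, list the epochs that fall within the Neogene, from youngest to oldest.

Epochs with both bounds inside 23.03–2.58 Ma: Pliocene (5.333–2.58), Miocene (23.03–5.333).

Pliocene, Miocene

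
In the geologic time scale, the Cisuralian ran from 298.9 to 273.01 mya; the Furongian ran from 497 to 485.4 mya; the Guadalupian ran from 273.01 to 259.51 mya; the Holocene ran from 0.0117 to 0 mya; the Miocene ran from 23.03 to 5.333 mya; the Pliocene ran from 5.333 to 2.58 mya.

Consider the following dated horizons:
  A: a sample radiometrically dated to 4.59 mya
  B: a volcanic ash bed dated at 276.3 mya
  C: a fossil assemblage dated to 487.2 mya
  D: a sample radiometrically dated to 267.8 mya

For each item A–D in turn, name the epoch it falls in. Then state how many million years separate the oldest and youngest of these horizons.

A — Pliocene; B — Cisuralian; C — Furongian; D — Guadalupian; span 482.61 million years

Match each age against the start–end ranges in the excerpt: A = 4.59 Ma → Pliocene (5.333–2.58); B = 276.3 Ma → Cisuralian (298.9–273.01); C = 487.2 Ma → Furongian (497–485.4); D = 267.8 Ma → Guadalupian (273.01–259.51).
The largest age is 487.2 Ma and the smallest is 4.59 Ma; their difference is 482.61 Myr.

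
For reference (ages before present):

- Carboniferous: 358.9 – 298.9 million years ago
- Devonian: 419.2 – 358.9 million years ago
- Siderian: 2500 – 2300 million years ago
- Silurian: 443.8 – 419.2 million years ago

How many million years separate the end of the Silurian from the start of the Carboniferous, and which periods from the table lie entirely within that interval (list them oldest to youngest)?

60.3 million years; Devonian

The Silurian closes at 419.2 Ma and the Carboniferous opens at 358.9 Ma, so the interval is 419.2 − 358.9 = 60.3 Myr.
A period fits inside if it starts at or after 419.2 Ma and ends at or before 358.9 Ma; oldest first that gives Devonian.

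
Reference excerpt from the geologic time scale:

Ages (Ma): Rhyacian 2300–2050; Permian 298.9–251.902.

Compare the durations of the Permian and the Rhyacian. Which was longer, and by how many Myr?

Permian: 298.9 − 251.902 = 46.998 Myr.
Rhyacian: 2300 − 2050 = 250 Myr.
Difference: 250 − 46.998 = 203.002 Myr, so the Rhyacian was longer.

Rhyacian, by 203.002 million years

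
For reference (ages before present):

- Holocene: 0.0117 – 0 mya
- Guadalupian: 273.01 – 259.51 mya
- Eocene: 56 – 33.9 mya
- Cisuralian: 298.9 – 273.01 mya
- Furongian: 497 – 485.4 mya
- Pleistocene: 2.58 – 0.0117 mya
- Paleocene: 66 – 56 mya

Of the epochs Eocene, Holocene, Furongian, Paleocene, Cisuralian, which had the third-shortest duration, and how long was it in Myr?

Furongian, 11.6 million years

Start − end for each: Eocene 56 − 33.9 = 22.1; Holocene 0.0117 − 0 = 0.0117; Furongian 497 − 485.4 = 11.6; Paleocene 66 − 56 = 10; Cisuralian 298.9 − 273.01 = 25.89.
Ranking these from shortest: Holocene < Paleocene < Furongian < Eocene < Cisuralian.
Position 3 in that ranking is Furongian, which lasted 11.6 Myr.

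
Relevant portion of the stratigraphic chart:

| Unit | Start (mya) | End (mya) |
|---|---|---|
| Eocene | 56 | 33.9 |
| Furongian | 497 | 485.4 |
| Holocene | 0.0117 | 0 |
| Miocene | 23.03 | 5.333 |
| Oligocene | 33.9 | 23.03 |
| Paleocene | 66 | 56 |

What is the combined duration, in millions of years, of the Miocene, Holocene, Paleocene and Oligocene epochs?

38.5787 million years

Duration is start − end for each: (23.03 − 5.333) + (0.0117 − 0) + (66 − 56) + (33.9 − 23.03).
That is 17.697 + 0.0117 + 10 + 10.87, which totals 38.5787 million years.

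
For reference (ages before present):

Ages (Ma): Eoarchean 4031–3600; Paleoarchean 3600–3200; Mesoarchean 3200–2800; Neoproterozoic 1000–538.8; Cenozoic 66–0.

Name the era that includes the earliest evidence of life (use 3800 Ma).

Eoarchean

3800 Ma lies between 4031 and 3600 Ma, so it falls in the Eoarchean.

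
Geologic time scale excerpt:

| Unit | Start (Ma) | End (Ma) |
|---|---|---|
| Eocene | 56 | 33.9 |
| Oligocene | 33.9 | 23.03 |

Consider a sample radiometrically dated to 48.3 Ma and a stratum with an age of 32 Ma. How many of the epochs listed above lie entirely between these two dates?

The older date is 48.3 Ma and the younger is 32 Ma.
No epoch both begins after 48.3 Ma and ends before 32 Ma, so the count is 0.

0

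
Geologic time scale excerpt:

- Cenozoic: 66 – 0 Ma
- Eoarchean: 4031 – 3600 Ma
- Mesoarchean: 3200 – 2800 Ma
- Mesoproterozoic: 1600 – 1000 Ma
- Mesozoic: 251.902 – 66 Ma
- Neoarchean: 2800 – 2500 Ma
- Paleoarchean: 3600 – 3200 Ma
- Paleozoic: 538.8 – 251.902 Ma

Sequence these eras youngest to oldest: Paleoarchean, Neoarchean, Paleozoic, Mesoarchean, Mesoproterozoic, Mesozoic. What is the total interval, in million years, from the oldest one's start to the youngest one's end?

Start ages (Ma): Paleoarchean 3600, Mesoarchean 3200, Neoarchean 2800, Mesoproterozoic 1600, Paleozoic 538.8, Mesozoic 251.902.
Ordered youngest to oldest: Mesozoic, Paleozoic, Mesoproterozoic, Neoarchean, Mesoarchean, Paleoarchean.
Span = 3600 − 66 = 3534 Myr.

Mesozoic → Paleozoic → Mesoproterozoic → Neoarchean → Mesoarchean → Paleoarchean; total span 3534 Myr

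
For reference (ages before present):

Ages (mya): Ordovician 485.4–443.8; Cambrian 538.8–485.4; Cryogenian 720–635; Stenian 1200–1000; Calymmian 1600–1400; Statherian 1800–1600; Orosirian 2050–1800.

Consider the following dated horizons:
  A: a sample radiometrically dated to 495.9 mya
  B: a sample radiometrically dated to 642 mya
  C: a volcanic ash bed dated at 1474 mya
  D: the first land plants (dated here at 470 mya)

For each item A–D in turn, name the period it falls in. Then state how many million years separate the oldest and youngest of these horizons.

A: 495.9 Ma lies in 538.8–485.4 Ma, so Cambrian.
B: 642 Ma lies in 720–635 Ma, so Cryogenian.
C: 1474 Ma lies in 1600–1400 Ma, so Calymmian.
D: 470 Ma lies in 485.4–443.8 Ma, so Ordovician.
Oldest = 1474 Ma, youngest = 470 Ma → span 1004 Myr.

A — Cambrian; B — Cryogenian; C — Calymmian; D — Ordovician; span 1004 million years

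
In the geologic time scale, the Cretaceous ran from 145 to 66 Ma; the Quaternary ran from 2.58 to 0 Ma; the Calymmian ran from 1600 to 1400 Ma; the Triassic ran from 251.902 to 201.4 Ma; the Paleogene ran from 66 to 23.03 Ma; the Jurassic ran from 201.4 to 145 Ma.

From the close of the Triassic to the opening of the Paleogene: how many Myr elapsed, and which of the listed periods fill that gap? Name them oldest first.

135.4 million years; Jurassic, Cretaceous

End of Triassic = 201.4 Ma; start of Paleogene = 66 Ma.
Gap = 201.4 − 66 = 135.4 Myr.
Periods wholly inside 201.4–66 Ma: Jurassic (201.4–145), Cretaceous (145–66).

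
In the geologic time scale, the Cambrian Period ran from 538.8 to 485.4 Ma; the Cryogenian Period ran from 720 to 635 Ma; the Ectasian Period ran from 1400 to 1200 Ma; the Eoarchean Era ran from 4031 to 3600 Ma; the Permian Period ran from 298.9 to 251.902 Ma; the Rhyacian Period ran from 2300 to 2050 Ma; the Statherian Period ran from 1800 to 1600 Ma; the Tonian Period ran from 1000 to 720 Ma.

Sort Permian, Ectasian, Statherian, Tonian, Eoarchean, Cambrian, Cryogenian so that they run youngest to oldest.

Sorting by start age (ascending Ma, since larger Ma = older): Permian start 298.9, Cambrian start 538.8, Cryogenian start 720, Tonian start 1000, Ectasian start 1400, Statherian start 1800, Eoarchean start 4031.

Permian → Cambrian → Cryogenian → Tonian → Ectasian → Statherian → Eoarchean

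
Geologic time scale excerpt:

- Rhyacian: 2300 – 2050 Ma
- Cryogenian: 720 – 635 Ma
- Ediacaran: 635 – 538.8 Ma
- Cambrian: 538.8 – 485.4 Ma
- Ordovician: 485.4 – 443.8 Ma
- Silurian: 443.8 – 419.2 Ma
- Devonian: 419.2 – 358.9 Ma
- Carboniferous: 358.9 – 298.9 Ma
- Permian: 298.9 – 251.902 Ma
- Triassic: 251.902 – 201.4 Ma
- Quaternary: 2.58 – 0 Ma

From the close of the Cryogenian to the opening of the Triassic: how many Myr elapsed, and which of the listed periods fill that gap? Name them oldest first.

383.098 million years; Ediacaran, Cambrian, Ordovician, Silurian, Devonian, Carboniferous, Permian

End of Cryogenian = 635 Ma; start of Triassic = 251.902 Ma.
Gap = 635 − 251.902 = 383.098 Myr.
Periods wholly inside 635–251.902 Ma: Ediacaran (635–538.8), Cambrian (538.8–485.4), Ordovician (485.4–443.8), Silurian (443.8–419.2), Devonian (419.2–358.9), Carboniferous (358.9–298.9), Permian (298.9–251.902).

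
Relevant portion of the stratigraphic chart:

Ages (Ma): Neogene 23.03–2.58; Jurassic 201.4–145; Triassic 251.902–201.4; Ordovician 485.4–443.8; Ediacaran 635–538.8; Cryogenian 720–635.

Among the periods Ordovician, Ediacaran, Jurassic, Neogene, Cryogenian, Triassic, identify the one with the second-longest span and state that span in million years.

Cryogenian, 85 million years

Durations: Ordovician 41.6; Ediacaran 96.2; Jurassic 56.4; Neogene 20.45; Cryogenian 85; Triassic 50.502 Myr.
Sorted longest-first: Ediacaran (96.2), Cryogenian (85), Jurassic (56.4), Triassic (50.502), Ordovician (41.6), Neogene (20.45).
The second longest is Cryogenian at 85 Myr.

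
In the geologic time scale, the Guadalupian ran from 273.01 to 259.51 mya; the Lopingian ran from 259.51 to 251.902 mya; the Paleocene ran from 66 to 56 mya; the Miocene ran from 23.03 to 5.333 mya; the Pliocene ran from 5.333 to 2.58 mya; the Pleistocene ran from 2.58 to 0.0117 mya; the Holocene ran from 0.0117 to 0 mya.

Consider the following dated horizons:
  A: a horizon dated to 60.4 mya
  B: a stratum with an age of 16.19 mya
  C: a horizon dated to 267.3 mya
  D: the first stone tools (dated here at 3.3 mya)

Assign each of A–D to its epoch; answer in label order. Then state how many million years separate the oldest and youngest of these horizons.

Match each age against the start–end ranges in the excerpt: A = 60.4 Ma → Paleocene (66–56); B = 16.19 Ma → Miocene (23.03–5.333); C = 267.3 Ma → Guadalupian (273.01–259.51); D = 3.3 Ma → Pliocene (5.333–2.58).
The largest age is 267.3 Ma and the smallest is 3.3 Ma; their difference is 264 Myr.

A — Paleocene; B — Miocene; C — Guadalupian; D — Pliocene; span 264 million years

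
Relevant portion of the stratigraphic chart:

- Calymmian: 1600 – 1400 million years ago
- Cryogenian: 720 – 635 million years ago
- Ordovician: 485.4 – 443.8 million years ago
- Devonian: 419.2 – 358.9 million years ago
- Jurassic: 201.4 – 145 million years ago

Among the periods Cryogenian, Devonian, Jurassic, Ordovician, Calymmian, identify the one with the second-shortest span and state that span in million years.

Jurassic, 56.4 million years

Start − end for each: Cryogenian 720 − 635 = 85; Devonian 419.2 − 358.9 = 60.3; Jurassic 201.4 − 145 = 56.4; Ordovician 485.4 − 443.8 = 41.6; Calymmian 1600 − 1400 = 200.
Ranking these from shortest: Ordovician < Jurassic < Devonian < Cryogenian < Calymmian.
Position 2 in that ranking is Jurassic, which lasted 56.4 Myr.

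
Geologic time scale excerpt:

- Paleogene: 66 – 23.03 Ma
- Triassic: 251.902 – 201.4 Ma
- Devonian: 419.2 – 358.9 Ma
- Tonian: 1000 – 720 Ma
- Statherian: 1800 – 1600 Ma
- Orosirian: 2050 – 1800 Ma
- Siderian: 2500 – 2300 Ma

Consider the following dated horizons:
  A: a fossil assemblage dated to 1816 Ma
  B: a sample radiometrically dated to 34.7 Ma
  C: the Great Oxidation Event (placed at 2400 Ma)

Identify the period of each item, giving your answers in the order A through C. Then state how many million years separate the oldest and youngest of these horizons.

A: 1816 Ma lies in 2050–1800 Ma, so Orosirian.
B: 34.7 Ma lies in 66–23.03 Ma, so Paleogene.
C: 2400 Ma lies in 2500–2300 Ma, so Siderian.
Oldest = 2400 Ma, youngest = 34.7 Ma → span 2365.3 Myr.

A — Orosirian; B — Paleogene; C — Siderian; span 2365.3 million years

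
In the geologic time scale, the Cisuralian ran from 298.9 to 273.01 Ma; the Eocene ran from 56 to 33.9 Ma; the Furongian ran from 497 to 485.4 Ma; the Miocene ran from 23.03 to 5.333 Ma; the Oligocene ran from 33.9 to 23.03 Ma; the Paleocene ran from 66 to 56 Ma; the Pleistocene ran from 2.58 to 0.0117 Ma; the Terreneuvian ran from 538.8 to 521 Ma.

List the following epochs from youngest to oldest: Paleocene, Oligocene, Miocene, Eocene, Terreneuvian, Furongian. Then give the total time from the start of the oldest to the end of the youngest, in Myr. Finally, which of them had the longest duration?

Miocene, Oligocene, Eocene, Paleocene, Furongian, Terreneuvian; total span 533.467 Myr; longest is Eocene

Start ages (Ma): Terreneuvian 538.8, Furongian 497, Paleocene 66, Eocene 56, Oligocene 33.9, Miocene 23.03.
Ordered youngest to oldest: Miocene, Oligocene, Eocene, Paleocene, Furongian, Terreneuvian.
Span = 538.8 − 5.333 = 533.467 Myr.
Durations: Furongian 11.6, Paleocene 10, Miocene 17.697, Oligocene 10.87, Terreneuvian 17.8, Eocene 22.1 → longest is Eocene (22.1 Myr).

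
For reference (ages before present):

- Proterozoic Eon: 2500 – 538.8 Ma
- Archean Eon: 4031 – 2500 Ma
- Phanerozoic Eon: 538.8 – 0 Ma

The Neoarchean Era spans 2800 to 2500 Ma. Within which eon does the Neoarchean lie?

The Neoarchean (2800–2500 Ma) lies entirely within 4031–2500 Ma, the Archean Eon.

Archean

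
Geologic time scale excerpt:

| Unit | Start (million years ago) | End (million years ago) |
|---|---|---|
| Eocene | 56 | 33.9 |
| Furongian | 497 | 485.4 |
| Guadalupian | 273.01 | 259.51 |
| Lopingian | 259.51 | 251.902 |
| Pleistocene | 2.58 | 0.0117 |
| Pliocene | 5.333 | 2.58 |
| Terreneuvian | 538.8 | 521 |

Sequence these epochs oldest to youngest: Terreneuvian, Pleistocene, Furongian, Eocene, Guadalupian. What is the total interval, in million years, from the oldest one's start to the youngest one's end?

Start ages (Ma): Terreneuvian 538.8, Furongian 497, Guadalupian 273.01, Eocene 56, Pleistocene 2.58.
Ordered oldest to youngest: Terreneuvian, Furongian, Guadalupian, Eocene, Pleistocene.
Span = 538.8 − 0.0117 = 538.7883 Myr.

Terreneuvian, Furongian, Guadalupian, Eocene, Pleistocene; total span 538.7883 Myr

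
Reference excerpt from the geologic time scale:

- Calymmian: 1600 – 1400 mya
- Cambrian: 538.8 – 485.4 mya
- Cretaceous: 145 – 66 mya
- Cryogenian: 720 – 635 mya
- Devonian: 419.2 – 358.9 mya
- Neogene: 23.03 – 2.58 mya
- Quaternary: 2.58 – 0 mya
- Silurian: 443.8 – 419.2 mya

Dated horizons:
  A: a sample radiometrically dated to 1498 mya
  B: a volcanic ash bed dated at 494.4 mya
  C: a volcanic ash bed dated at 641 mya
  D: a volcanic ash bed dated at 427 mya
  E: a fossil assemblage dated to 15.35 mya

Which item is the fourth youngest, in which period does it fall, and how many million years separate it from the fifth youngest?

Smaller Ma means younger, so youngest first: E 15.35 < D 427 < B 494.4 < C 641 < A 1498.
Counting 4 along gives C (641 Ma); the excerpt puts that inside the Cryogenian, 720–635 Ma.
Next in line is A (1498 Ma), and 1498 − 641 = 857 Myr.

C, in the Cryogenian; 857 million years to A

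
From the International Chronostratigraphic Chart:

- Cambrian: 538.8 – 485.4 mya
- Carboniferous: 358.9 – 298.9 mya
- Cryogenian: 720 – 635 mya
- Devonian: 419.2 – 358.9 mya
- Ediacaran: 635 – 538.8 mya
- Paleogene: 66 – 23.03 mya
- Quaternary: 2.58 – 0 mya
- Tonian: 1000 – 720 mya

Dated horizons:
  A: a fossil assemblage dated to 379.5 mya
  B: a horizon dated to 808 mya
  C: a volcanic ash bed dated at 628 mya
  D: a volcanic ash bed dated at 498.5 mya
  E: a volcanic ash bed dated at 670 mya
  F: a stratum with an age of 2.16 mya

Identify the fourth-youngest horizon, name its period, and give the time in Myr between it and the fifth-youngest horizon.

Smaller Ma means younger, so youngest first: F 2.16 < A 379.5 < D 498.5 < C 628 < E 670 < B 808.
Counting 4 along gives C (628 Ma); the excerpt puts that inside the Ediacaran, 635–538.8 Ma.
Next in line is E (670 Ma), and 670 − 628 = 42 Myr.

C, in the Ediacaran; 42 million years to E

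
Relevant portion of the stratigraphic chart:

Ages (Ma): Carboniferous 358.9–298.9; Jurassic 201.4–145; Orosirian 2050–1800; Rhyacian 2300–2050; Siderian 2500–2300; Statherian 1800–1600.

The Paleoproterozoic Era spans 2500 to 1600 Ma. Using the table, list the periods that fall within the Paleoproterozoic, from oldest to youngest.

Siderian, Rhyacian, Orosirian, Statherian

Periods with both bounds inside 2500–1600 Ma: Siderian (2500–2300), Rhyacian (2300–2050), Orosirian (2050–1800), Statherian (1800–1600).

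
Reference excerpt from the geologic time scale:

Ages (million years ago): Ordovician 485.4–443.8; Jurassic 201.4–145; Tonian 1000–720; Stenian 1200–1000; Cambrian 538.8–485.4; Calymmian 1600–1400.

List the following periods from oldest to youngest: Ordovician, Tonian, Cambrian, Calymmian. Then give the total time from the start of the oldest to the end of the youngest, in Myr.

Calymmian, Tonian, Cambrian, Ordovician; total span 1156.2 Myr

Start ages (Ma): Calymmian 1600, Tonian 1000, Cambrian 538.8, Ordovician 485.4.
Ordered oldest to youngest: Calymmian, Tonian, Cambrian, Ordovician.
Span = 1600 − 443.8 = 1156.2 Myr.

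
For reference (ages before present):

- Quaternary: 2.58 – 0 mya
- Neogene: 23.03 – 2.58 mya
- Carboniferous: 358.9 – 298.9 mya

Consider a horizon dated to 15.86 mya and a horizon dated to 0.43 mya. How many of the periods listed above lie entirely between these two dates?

0

Checking each listed span, none has both start < 15.86 Ma and end > 0.43 Ma — every period straddles one of the two dates or lies outside them — so the count is 0.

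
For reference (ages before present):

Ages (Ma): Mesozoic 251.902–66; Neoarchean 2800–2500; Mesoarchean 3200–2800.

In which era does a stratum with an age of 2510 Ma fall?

2510 Ma lies between 2800 and 2500 Ma, so it falls in the Neoarchean.

Neoarchean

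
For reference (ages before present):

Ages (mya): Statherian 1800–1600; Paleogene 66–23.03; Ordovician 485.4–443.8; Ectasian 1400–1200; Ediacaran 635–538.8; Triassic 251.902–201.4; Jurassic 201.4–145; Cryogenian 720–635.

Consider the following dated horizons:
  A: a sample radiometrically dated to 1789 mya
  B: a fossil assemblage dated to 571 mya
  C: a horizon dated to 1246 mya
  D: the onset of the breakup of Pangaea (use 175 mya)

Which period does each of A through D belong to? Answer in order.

A — Statherian; B — Ediacaran; C — Ectasian; D — Jurassic

Match each age against the start–end ranges in the excerpt: A = 1789 Ma → Statherian (1800–1600); B = 571 Ma → Ediacaran (635–538.8); C = 1246 Ma → Ectasian (1400–1200); D = 175 Ma → Jurassic (201.4–145).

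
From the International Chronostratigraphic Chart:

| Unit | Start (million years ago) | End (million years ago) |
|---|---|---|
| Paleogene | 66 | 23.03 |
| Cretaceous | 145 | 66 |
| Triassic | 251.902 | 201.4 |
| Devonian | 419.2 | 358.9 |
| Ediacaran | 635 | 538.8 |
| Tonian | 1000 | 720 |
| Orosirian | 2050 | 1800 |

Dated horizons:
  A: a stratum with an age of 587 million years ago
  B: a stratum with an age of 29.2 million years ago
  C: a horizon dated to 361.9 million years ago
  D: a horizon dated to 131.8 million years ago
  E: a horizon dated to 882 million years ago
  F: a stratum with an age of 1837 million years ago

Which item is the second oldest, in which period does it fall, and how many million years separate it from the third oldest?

Larger Ma means older, so oldest first: F 1837 > E 882 > A 587 > C 361.9 > D 131.8 > B 29.2.
Counting 2 along gives E (882 Ma); the excerpt puts that inside the Tonian, 1000–720 Ma.
Next in line is A (587 Ma), and 882 − 587 = 295 Myr.

E, in the Tonian; 295 million years to A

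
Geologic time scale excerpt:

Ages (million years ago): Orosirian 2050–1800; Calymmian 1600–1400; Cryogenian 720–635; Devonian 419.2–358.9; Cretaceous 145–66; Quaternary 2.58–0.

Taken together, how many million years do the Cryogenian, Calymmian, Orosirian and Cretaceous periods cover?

614 million years

Duration is start − end for each: (720 − 635) + (1600 − 1400) + (2050 − 1800) + (145 − 66).
That is 85 + 200 + 250 + 79, which totals 614 million years.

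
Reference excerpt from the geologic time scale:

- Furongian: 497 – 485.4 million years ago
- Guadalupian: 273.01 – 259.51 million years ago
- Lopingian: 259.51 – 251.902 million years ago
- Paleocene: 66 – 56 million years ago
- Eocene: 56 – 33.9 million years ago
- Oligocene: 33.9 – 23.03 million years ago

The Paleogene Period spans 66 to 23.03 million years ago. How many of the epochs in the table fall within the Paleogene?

3

Epochs inside 66–23.03 Ma: Paleocene, Eocene, Oligocene — 3 in total.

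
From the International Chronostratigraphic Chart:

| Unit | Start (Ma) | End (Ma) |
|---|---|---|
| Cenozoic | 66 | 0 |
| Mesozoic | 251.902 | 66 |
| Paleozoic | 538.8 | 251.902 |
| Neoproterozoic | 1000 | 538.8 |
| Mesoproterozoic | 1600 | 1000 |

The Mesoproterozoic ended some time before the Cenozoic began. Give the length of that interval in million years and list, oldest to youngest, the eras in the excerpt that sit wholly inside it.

934 million years; Neoproterozoic, Paleozoic, Mesozoic

The Mesoproterozoic closes at 1000 Ma and the Cenozoic opens at 66 Ma, so the interval is 1000 − 66 = 934 Myr.
An era fits inside if it starts at or after 1000 Ma and ends at or before 66 Ma; oldest first that gives Neoproterozoic, Paleozoic, Mesozoic.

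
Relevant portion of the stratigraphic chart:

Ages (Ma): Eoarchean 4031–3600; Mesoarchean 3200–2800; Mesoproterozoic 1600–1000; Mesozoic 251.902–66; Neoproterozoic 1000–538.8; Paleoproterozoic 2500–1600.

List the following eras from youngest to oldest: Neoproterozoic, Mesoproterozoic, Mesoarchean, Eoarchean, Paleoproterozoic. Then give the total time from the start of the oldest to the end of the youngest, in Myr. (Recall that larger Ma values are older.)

Neoproterozoic → Mesoproterozoic → Paleoproterozoic → Mesoarchean → Eoarchean; total span 3492.2 Myr

From the excerpt: Neoproterozoic 1000–538.8; Mesoproterozoic 1600–1000; Mesoarchean 3200–2800; Eoarchean 4031–3600; Paleoproterozoic 2500–1600 (Ma).
Larger Ma is earlier, so the oldest is Eoarchean and the youngest is Neoproterozoic; youngest to oldest: Neoproterozoic, Mesoproterozoic, Paleoproterozoic, Mesoarchean, Eoarchean.
Oldest start 4031 minus youngest end 538.8 gives 3492.2 Myr overall.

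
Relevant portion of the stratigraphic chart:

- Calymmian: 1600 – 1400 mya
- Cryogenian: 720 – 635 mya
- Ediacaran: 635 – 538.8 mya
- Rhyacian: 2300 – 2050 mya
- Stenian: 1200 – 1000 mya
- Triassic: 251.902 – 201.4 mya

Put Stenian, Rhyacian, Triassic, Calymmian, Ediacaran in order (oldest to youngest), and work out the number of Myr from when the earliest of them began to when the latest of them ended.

Rhyacian, Calymmian, Stenian, Ediacaran, Triassic; total span 2098.6 Myr

Start ages (Ma): Rhyacian 2300, Calymmian 1600, Stenian 1200, Ediacaran 635, Triassic 251.902.
Ordered oldest to youngest: Rhyacian, Calymmian, Stenian, Ediacaran, Triassic.
Span = 2300 − 201.4 = 2098.6 Myr.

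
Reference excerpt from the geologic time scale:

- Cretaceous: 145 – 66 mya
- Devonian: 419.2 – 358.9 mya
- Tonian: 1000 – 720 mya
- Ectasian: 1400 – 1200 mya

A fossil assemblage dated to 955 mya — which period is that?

955 Ma lies between 1000 and 720 Ma, so it falls in the Tonian.

Tonian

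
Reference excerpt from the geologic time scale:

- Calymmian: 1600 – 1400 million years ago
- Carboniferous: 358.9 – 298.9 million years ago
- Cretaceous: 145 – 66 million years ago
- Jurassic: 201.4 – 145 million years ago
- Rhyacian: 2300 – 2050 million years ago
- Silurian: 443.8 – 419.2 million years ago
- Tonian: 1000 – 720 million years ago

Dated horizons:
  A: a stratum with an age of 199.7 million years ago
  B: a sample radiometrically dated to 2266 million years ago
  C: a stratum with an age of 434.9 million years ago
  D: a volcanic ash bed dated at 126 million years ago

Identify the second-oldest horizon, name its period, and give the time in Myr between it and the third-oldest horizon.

C, in the Silurian; 235.2 million years to A

Larger Ma means older, so oldest first: B 2266 > C 434.9 > A 199.7 > D 126.
Counting 2 along gives C (434.9 Ma); the excerpt puts that inside the Silurian, 443.8–419.2 Ma.
Next in line is A (199.7 Ma), and 434.9 − 199.7 = 235.2 Myr.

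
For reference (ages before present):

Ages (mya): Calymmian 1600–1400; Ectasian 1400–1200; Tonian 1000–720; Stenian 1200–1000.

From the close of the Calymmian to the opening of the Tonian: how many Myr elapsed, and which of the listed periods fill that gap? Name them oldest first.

End of Calymmian = 1400 Ma; start of Tonian = 1000 Ma.
Gap = 1400 − 1000 = 400 Myr.
Periods wholly inside 1400–1000 Ma: Ectasian (1400–1200), Stenian (1200–1000).

400 million years; Ectasian, Stenian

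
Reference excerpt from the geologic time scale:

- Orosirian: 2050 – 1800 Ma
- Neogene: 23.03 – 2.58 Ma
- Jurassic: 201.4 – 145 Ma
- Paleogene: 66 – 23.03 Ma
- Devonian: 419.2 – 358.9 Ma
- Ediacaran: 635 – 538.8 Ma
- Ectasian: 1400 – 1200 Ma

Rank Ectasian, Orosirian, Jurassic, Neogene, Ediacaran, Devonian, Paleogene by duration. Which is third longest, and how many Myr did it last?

Ediacaran, 96.2 million years

Durations: Ectasian 200; Orosirian 250; Jurassic 56.4; Neogene 20.45; Ediacaran 96.2; Devonian 60.3; Paleogene 42.97 Myr.
Sorted longest-first: Orosirian (250), Ectasian (200), Ediacaran (96.2), Devonian (60.3), Jurassic (56.4), Paleogene (42.97), Neogene (20.45).
The third longest is Ediacaran at 96.2 Myr.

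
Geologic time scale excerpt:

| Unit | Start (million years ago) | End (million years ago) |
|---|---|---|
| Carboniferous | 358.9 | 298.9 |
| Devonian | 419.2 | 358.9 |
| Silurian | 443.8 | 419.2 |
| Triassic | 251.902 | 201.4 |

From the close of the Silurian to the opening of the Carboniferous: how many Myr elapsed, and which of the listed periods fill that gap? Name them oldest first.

60.3 million years; Devonian

The Silurian closes at 419.2 Ma and the Carboniferous opens at 358.9 Ma, so the interval is 419.2 − 358.9 = 60.3 Myr.
A period fits inside if it starts at or after 419.2 Ma and ends at or before 358.9 Ma; oldest first that gives Devonian.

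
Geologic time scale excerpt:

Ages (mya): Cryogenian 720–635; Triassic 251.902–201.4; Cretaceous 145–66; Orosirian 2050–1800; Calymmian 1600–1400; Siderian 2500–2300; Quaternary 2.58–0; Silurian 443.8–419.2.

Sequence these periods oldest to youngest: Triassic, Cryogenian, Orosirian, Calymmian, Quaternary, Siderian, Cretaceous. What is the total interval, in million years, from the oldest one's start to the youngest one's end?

Start ages (Ma): Siderian 2500, Orosirian 2050, Calymmian 1600, Cryogenian 720, Triassic 251.902, Cretaceous 145, Quaternary 2.58.
Ordered oldest to youngest: Siderian, Orosirian, Calymmian, Cryogenian, Triassic, Cretaceous, Quaternary.
Span = 2500 − 0 = 2500 Myr.

Siderian → Orosirian → Calymmian → Cryogenian → Triassic → Cretaceous → Quaternary; total span 2500 Myr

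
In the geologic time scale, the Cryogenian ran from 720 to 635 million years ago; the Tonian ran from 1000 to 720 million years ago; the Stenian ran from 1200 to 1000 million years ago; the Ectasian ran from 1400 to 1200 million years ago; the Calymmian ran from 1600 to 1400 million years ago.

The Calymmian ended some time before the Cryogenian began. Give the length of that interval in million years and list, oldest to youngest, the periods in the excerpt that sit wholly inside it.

End of Calymmian = 1400 Ma; start of Cryogenian = 720 Ma.
Gap = 1400 − 720 = 680 Myr.
Periods wholly inside 1400–720 Ma: Ectasian (1400–1200), Stenian (1200–1000), Tonian (1000–720).

680 million years; Ectasian, Stenian, Tonian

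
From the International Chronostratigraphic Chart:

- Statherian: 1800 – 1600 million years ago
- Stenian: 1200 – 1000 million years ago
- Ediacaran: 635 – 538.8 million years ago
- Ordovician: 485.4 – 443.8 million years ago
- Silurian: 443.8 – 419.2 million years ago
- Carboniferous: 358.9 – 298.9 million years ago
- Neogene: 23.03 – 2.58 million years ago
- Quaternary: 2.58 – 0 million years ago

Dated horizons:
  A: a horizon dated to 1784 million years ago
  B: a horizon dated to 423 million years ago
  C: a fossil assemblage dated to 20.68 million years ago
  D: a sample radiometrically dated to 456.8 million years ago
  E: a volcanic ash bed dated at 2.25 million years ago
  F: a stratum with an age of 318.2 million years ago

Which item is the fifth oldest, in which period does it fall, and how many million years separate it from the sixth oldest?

C, in the Neogene; 18.43 million years to E

Sorted oldest-first by Ma: A (1784), D (456.8), B (423), F (318.2), C (20.68), E (2.25).
The fifth oldest is C at 20.68 Ma, which lies in 23.03–2.58 Ma: the Neogene.
The sixth oldest is E at 2.25 Ma; separation = |20.68 − 2.25| = 18.43 Myr.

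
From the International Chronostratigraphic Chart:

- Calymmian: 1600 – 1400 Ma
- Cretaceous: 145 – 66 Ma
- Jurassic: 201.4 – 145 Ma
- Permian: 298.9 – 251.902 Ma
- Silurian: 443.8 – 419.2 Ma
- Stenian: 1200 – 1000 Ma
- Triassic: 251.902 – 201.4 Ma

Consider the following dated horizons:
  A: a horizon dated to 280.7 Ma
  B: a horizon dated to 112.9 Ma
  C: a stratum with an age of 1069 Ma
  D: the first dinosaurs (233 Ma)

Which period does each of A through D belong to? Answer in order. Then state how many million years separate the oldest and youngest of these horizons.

A — Permian; B — Cretaceous; C — Stenian; D — Triassic; span 956.1 million years

Match each age against the start–end ranges in the excerpt: A = 280.7 Ma → Permian (298.9–251.902); B = 112.9 Ma → Cretaceous (145–66); C = 1069 Ma → Stenian (1200–1000); D = 233 Ma → Triassic (251.902–201.4).
The largest age is 1069 Ma and the smallest is 112.9 Ma; their difference is 956.1 Myr.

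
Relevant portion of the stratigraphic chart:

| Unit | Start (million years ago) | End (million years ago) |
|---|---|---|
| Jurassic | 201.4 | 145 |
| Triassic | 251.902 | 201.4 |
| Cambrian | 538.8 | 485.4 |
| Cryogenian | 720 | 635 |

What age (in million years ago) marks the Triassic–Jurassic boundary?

The Triassic ends and the Jurassic begins at 201.4 million years ago.

201.4 million years ago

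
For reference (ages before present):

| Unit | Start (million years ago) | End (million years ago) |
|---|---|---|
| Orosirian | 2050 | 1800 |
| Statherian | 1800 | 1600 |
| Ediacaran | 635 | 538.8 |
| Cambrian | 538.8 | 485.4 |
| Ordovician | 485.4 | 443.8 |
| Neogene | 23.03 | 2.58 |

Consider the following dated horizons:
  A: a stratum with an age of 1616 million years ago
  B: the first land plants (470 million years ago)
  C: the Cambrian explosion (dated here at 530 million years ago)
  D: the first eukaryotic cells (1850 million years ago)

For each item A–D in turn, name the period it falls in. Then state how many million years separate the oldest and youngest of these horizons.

A — Statherian; B — Ordovician; C — Cambrian; D — Orosirian; span 1380 million years

A: 1616 Ma lies in 1800–1600 Ma, so Statherian.
B: 470 Ma lies in 485.4–443.8 Ma, so Ordovician.
C: 530 Ma lies in 538.8–485.4 Ma, so Cambrian.
D: 1850 Ma lies in 2050–1800 Ma, so Orosirian.
Oldest = 1850 Ma, youngest = 470 Ma → span 1380 Myr.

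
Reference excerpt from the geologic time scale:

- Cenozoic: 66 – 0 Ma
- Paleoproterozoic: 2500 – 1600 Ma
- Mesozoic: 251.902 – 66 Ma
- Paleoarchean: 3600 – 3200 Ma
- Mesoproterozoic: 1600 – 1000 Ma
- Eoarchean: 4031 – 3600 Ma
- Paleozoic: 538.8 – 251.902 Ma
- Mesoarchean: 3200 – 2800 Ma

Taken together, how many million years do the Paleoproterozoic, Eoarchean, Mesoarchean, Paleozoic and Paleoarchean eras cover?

Each duration: Paleoproterozoic = 900; Eoarchean = 431; Mesoarchean = 400; Paleozoic = 286.898; Paleoarchean = 400.
Sum: 900 + 431 + 400 + 286.898 + 400 = 2417.898 Myr.

2417.898 million years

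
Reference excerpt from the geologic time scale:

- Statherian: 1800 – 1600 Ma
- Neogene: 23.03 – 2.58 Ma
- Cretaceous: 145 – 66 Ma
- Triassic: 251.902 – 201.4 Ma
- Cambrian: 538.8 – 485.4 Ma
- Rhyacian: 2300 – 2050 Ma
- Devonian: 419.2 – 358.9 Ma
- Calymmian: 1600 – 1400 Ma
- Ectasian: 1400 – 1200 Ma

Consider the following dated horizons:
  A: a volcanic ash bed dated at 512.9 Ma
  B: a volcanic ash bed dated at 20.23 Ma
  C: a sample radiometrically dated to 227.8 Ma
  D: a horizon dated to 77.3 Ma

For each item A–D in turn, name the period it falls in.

A — Cambrian; B — Neogene; C — Triassic; D — Cretaceous

Match each age against the start–end ranges in the excerpt: A = 512.9 Ma → Cambrian (538.8–485.4); B = 20.23 Ma → Neogene (23.03–2.58); C = 227.8 Ma → Triassic (251.902–201.4); D = 77.3 Ma → Cretaceous (145–66).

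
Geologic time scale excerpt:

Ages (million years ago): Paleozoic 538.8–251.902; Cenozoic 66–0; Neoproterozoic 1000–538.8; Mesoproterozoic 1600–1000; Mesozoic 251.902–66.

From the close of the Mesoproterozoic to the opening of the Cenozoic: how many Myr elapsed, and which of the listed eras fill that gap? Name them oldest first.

End of Mesoproterozoic = 1000 Ma; start of Cenozoic = 66 Ma.
Gap = 1000 − 66 = 934 Myr.
Eras wholly inside 1000–66 Ma: Neoproterozoic (1000–538.8), Paleozoic (538.8–251.902), Mesozoic (251.902–66).

934 million years; Neoproterozoic, Paleozoic, Mesozoic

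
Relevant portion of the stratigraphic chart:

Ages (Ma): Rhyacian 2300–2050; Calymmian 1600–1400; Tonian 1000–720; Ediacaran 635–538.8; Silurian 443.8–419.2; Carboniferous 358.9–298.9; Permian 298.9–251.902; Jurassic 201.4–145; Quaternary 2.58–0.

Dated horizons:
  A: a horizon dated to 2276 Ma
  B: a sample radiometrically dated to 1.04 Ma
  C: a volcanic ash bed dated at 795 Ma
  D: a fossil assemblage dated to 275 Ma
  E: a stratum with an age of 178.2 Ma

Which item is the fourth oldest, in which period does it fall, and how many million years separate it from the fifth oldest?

Sorted oldest-first by Ma: A (2276), C (795), D (275), E (178.2), B (1.04).
The fourth oldest is E at 178.2 Ma, which lies in 201.4–145 Ma: the Jurassic.
The fifth oldest is B at 1.04 Ma; separation = |178.2 − 1.04| = 177.16 Myr.

E, in the Jurassic; 177.16 million years to B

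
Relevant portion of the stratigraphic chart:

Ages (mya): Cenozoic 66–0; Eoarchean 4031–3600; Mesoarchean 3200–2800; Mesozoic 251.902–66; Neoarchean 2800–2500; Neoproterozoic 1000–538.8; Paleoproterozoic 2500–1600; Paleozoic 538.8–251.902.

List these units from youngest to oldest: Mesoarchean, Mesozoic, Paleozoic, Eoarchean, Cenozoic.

Cenozoic, Mesozoic, Paleozoic, Mesoarchean, Eoarchean

Sorting by start age (ascending Ma, since larger Ma = older): Cenozoic began 66, Mesozoic began 251.902, Paleozoic began 538.8, Mesoarchean began 3200, Eoarchean began 4031.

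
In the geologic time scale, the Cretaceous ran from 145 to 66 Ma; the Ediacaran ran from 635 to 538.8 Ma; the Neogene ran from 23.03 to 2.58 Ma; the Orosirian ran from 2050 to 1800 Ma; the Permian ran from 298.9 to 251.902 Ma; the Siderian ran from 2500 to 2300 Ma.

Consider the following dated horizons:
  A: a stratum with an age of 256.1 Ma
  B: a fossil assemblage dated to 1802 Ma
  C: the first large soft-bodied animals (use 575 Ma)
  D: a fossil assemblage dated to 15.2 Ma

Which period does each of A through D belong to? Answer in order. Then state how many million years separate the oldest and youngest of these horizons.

A: 256.1 Ma lies in 298.9–251.902 Ma, so Permian.
B: 1802 Ma lies in 2050–1800 Ma, so Orosirian.
C: 575 Ma lies in 635–538.8 Ma, so Ediacaran.
D: 15.2 Ma lies in 23.03–2.58 Ma, so Neogene.
Oldest = 1802 Ma, youngest = 15.2 Ma → span 1786.8 Myr.

A — Permian; B — Orosirian; C — Ediacaran; D — Neogene; span 1786.8 million years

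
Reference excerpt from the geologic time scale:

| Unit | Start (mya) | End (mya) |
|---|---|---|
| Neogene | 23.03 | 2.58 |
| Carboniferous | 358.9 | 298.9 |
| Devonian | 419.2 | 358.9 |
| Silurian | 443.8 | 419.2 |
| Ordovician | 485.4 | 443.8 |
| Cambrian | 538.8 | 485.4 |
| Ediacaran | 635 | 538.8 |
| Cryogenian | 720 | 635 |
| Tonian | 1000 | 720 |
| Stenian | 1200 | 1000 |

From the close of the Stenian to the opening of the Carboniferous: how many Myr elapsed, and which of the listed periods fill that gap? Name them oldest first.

The Stenian closes at 1000 Ma and the Carboniferous opens at 358.9 Ma, so the interval is 1000 − 358.9 = 641.1 Myr.
A period fits inside if it starts at or after 1000 Ma and ends at or before 358.9 Ma; oldest first that gives Tonian, Cryogenian, Ediacaran, Cambrian, Ordovician, Silurian, Devonian.

641.1 million years; Tonian, Cryogenian, Ediacaran, Cambrian, Ordovician, Silurian, Devonian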